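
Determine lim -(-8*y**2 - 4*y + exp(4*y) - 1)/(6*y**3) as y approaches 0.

Direct substitution gives 0/0.
Apply L'Hôpital: lim (-16*y + 4*e^(4*y) - 4)/(-18*y^2), still 0/0.
Apply L'Hôpital: lim (16*e^(4*y) - 16)/(-36*y), still 0/0.
After 3 applications of L'Hôpital's rule the quotient is (64*e^(4*y))/(-36); substituting y = 0 gives -16/9.

-16/9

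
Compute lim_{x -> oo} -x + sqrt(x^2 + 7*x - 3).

7/2

An ∞ − ∞ form. Rationalising with the conjugate, the difference becomes (7x - 3) / (√(x^2 + 7*x - 3) + x).
For large x the denominator behaves like 2·x, so the quotient tends to 7/2 = 7/2.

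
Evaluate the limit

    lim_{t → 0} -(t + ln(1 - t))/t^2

1/2

Direct substitution gives 0/0.
Apply L'Hôpital: lim (1 - 1/(1 - t))/(-2*t), still 0/0.
After 2 applications of L'Hôpital's rule the quotient is (-1/(1 - t)^2)/(-2); substituting t = 0 gives 1/2.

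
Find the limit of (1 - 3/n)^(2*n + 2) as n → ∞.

e^(-6)

Write it as [(1 - 3/n)^n]^(2) · (1 - 3/n)^(2). The bracketed term tends to e^(-3) and the second factor to 1, so the limit is e^(-6).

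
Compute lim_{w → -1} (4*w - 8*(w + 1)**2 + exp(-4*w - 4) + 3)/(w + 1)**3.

Direct substitution gives 0/0.
Apply L'Hôpital: lim (-16*w - 4*e^(-4*w - 4) - 12)/(3*(w + 1)^2), still 0/0.
Apply L'Hôpital: lim (16*e^(-4*w - 4) - 16)/(6*w + 6), still 0/0.
After 3 applications of L'Hôpital's rule the quotient is (-64*e^(-4*w - 4))/(6); substituting w = -1 gives -32/3.

-32/3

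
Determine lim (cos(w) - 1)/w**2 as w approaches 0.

Direct substitution gives 0/0.
Apply L'Hôpital: lim (-sin(w))/(2*w), still 0/0.
After 2 applications of L'Hôpital's rule the quotient is (-cos(w))/(2); substituting w = 0 gives -1/2.

-1/2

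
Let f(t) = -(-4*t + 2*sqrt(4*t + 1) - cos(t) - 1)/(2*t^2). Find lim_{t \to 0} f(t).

7/4

Substitution gives 0/0; apply L'Hôpital's rule 2 times.
After differentiating numerator and denominator 2 times the quotient is (cos(t) - 8/(4*t + 1)^(3/2))/(-4); at t = 0 this is 7/4.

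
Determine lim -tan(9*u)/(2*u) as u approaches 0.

-9/2

Substitution gives 0/0.
Since tan(θ)/θ → 1 as θ → 0, tan(9u)/(9u) → 1 and the limit is 9/(-2) = -9/2.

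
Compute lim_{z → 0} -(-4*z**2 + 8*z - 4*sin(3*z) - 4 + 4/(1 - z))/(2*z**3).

-11

Substitution gives 0/0 (the numerator vanishes to order 3).
Expand each term to order z^3: the coefficient of z^3 in 4·1/(1 - z) is 4 and in -4·sin(3z) is 18.
Lower-order terms cancel with the polynomial part, so the numerator is (22)·z^3 + o(z^3), and the limit is (22)/(-2) = -11.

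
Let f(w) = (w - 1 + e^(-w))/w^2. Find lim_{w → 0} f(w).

1/2

Direct substitution gives 0/0.
Apply L'Hôpital: lim (1 - e^(-w))/(2*w), still 0/0.
After 2 applications of L'Hôpital's rule the quotient is (e^(-w))/(2); substituting w = 0 gives 1/2.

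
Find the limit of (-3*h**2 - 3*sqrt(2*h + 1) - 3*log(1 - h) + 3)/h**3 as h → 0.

-1/2

Substitution gives 0/0; apply L'Hôpital's rule 3 times.
After differentiating numerator and denominator 3 times the quotient is (-9/(2*h + 1)^(5/2) - 6/(h - 1)^3)/(6); at h = 0 this is -1/2.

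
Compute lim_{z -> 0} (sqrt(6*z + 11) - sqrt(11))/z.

Substitution gives 0/0. Multiply numerator and denominator by the conjugate √(11 + 6z) + √11.
The numerator becomes (11 + 6z) − 11 = 6z, so the expression simplifies to 6/(√(11 + 6z) + √11).
Letting z → 0 gives 6/(2√11) = 3*√(11)/11.

3*√(11)/11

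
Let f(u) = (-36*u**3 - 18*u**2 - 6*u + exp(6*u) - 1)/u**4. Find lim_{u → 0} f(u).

Direct substitution gives 0/0.
Apply L'Hôpital: lim (-108*u^2 - 36*u + 6*e^(6*u) - 6)/(4*u^3), still 0/0.
Apply L'Hôpital: lim (-216*u + 36*e^(6*u) - 36)/(12*u^2), still 0/0.
Apply L'Hôpital: lim (216*e^(6*u) - 216)/(24*u), still 0/0.
After 4 applications of L'Hôpital's rule the quotient is (1296*e^(6*u))/(24); substituting u = 0 gives 54.

54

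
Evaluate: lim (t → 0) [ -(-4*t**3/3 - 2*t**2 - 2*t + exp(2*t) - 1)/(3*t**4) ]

Direct substitution gives 0/0.
Apply L'Hôpital: lim (-4*t^2 - 4*t + 2*e^(2*t) - 2)/(-12*t^3), still 0/0.
Apply L'Hôpital: lim (-8*t + 4*e^(2*t) - 4)/(-36*t^2), still 0/0.
Apply L'Hôpital: lim (8*e^(2*t) - 8)/(-72*t), still 0/0.
After 4 applications of L'Hôpital's rule the quotient is (16*e^(2*t))/(-72); substituting t = 0 gives -2/9.

-2/9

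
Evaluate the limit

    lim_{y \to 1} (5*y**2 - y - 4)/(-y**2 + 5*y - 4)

3

At y = 1 both the top and bottom vanish — a removable singularity. Factoring out (y - 1) from each leaves (5*y + 4)/(4 - y), which at y = 1 equals 3.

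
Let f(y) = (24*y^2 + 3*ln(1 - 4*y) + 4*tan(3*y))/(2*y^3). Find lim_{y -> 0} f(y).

-14

Substitution gives 0/0; apply L'Hôpital's rule 3 times.
After differentiating numerator and denominator 3 times the quotient is (648*tan(3*y)^2/cos(3*y)^2 + 216/cos(3*y)^2 + 384/(4*y - 1)^3)/(12); at y = 0 this is -14.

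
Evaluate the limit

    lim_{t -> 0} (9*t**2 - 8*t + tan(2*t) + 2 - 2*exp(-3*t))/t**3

Substitution gives 0/0 (the numerator vanishes to order 3).
Expand each term to order t^3: the coefficient of t^3 in -2·e^(-3t) is 9 and in tan(2t) is 8/3.
Lower-order terms cancel with the polynomial part, so the numerator is (35/3)·t^3 + o(t^3), and the limit is (35/3)/(1) = 35/3.

35/3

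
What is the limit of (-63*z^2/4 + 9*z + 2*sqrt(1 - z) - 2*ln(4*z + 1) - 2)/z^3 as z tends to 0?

Substitution gives 0/0; apply L'Hôpital's rule 3 times.
After differentiating numerator and denominator 3 times the quotient is (-256/(4*z + 1)^3 - 3/(4*(1 - z)^(5/2)))/(6); at z = 0 this is -1027/24.

-1027/24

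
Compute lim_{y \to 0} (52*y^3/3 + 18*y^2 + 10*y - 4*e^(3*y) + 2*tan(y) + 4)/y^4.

-27/2

Substitution gives 0/0 (the numerator vanishes to order 4).
Expand each term to order y^4: the coefficient of y^4 in 2·tan(y) is 0 and in -4·e^(3y) is -27/2.
Lower-order terms cancel with the polynomial part, so the numerator is (-27/2)·y^4 + o(y^4), and the limit is (-27/2)/(1) = -27/2.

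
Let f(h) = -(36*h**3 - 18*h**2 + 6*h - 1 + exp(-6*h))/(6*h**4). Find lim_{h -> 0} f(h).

-9

Direct substitution gives 0/0.
Apply L'Hôpital: lim (108*h^2 - 36*h + 6 - 6*e^(-6*h))/(-24*h^3), still 0/0.
Apply L'Hôpital: lim (216*h - 36 + 36*e^(-6*h))/(-72*h^2), still 0/0.
Apply L'Hôpital: lim (216 - 216*e^(-6*h))/(-144*h), still 0/0.
After 4 applications of L'Hôpital's rule the quotient is (1296*e^(-6*h))/(-144); substituting h = 0 gives -9.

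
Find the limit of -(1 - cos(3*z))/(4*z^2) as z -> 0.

Substitution gives 0/0.
Use (1 − cos u)/u² → 1/2 with u = 3z: the limit is 3²/(2·(-4)) = -9/8.

-9/8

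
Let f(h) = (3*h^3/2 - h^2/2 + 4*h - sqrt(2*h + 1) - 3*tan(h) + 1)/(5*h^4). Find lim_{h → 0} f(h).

1/8

Substitution gives 0/0 (the numerator vanishes to order 4).
Expand each term to order h^4: the coefficient of h^4 in −√(1 + 2h) is 5/8 and in -3·tan(h) is 0.
Lower-order terms cancel with the polynomial part, so the numerator is (5/8)·h^4 + o(h^4), and the limit is (5/8)/(5) = 1/8.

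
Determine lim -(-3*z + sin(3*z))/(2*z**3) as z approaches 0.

9/4

Direct substitution gives 0/0.
Apply L'Hôpital: lim (3*cos(3*z) - 3)/(-6*z^2), still 0/0.
Apply L'Hôpital: lim (-9*sin(3*z))/(-12*z), still 0/0.
After 3 applications of L'Hôpital's rule the quotient is (-27*cos(3*z))/(-12); substituting z = 0 gives 9/4.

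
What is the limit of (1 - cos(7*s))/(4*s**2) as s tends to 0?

Substitution gives 0/0.
Use (1 − cos u)/u² → 1/2 with u = 7s: the limit is 7²/(2·4) = 49/8.

49/8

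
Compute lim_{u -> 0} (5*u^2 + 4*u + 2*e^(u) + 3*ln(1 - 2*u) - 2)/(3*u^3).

-23/9

Substitution gives 0/0 (the numerator vanishes to order 3).
Expand each term to order u^3: the coefficient of u^3 in 2·e^(u) is 1/3 and in 3·ln(1 - 2u) is -8.
Lower-order terms cancel with the polynomial part, so the numerator is (-23/3)·u^3 + o(u^3), and the limit is (-23/3)/(3) = -23/9.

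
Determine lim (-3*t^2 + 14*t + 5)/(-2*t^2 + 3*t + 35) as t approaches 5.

16/17

Since t = 5 makes numerator and denominator zero, (t - 5) divides both.
Cancelling it gives (-3*t - 1)/(-2*t - 7); now plug in t = 5 to get 16/17.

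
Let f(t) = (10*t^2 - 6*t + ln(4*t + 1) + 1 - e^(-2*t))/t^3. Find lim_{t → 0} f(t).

68/3

Substitution gives 0/0 (the numerator vanishes to order 3).
Expand each term to order t^3: the coefficient of t^3 in ln(1 + 4t) is 64/3 and in −e^(-2t) is 4/3.
Lower-order terms cancel with the polynomial part, so the numerator is (68/3)·t^3 + o(t^3), and the limit is (68/3)/(1) = 68/3.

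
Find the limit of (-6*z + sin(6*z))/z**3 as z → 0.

-36

Direct substitution gives 0/0.
Apply L'Hôpital: lim (6*cos(6*z) - 6)/(3*z^2), still 0/0.
Apply L'Hôpital: lim (-36*sin(6*z))/(6*z), still 0/0.
After 3 applications of L'Hôpital's rule the quotient is (-216*cos(6*z))/(6); substituting z = 0 gives -36.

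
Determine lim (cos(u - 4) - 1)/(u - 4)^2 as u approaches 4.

-1/2

Direct substitution gives 0/0.
Apply L'Hôpital: lim (-sin(u - 4))/(2*u - 8), still 0/0.
After 2 applications of L'Hôpital's rule the quotient is (-cos(u - 4))/(2); substituting u = 4 gives -1/2.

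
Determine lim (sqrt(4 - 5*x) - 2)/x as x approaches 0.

Substitution gives 0/0. Multiply numerator and denominator by the conjugate √(4 - 5x) + √4.
The numerator becomes (4 - 5x) − 4 = -5x, so the expression simplifies to -5/(√(4 - 5x) + √4).
Letting x → 0 gives -5/(2√4) = -5/4.

-5/4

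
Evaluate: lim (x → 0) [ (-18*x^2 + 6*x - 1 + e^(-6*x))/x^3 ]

-36

Direct substitution gives 0/0.
Apply L'Hôpital: lim (-36*x + 6 - 6*e^(-6*x))/(3*x^2), still 0/0.
Apply L'Hôpital: lim (-36 + 36*e^(-6*x))/(6*x), still 0/0.
After 3 applications of L'Hôpital's rule the quotient is (-216*e^(-6*x))/(6); substituting x = 0 gives -36.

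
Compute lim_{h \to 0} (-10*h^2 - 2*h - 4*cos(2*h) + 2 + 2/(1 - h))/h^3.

2

Substitution gives 0/0 (the numerator vanishes to order 3).
Expand each term to order h^3: the coefficient of h^3 in -4·cos(2h) is 0 and in 2·1/(1 - h) is 2.
Lower-order terms cancel with the polynomial part, so the numerator is (2)·h^3 + o(h^3), and the limit is (2)/(1) = 2.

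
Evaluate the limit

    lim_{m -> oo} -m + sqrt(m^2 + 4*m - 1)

This has the form ∞ − ∞. Multiply and divide by the conjugate √(m^2 + 4*m - 1) + m.
That gives (4m - 1) / (√(m^2 + 4*m - 1) + m).
Divide numerator and denominator by m: the limit is 4/(2·1) = 2.

2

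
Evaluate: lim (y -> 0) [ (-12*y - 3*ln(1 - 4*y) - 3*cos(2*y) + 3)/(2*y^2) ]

Substitution gives 0/0; apply L'Hôpital's rule 2 times.
After differentiating numerator and denominator 2 times the quotient is (12*cos(2*y) + 48/(4*y - 1)^2)/(4); at y = 0 this is 15.

15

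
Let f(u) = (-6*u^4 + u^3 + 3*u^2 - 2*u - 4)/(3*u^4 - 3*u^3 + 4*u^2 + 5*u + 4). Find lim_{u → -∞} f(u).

-2

Numerator and denominator both have degree 4.
Dividing every term by u^4, all lower-order terms vanish and the limit is the ratio of leading coefficients, -6/(3) = -2.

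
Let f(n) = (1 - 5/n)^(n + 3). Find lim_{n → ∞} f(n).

e^(-5)

The base → 1 and the exponent → ∞: a 1^∞ form.
Take logarithms: (n + 3)·ln(1 - 5/n). Since ln(1+u) ~ u for small u, this behaves like (n)·(-5/n) → -5.
So the limit is e^(-5).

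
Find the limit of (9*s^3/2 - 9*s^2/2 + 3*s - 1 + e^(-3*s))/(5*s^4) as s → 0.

27/40

Direct substitution gives 0/0.
Apply L'Hôpital: lim (27*s^2/2 - 9*s + 3 - 3*e^(-3*s))/(20*s^3), still 0/0.
Apply L'Hôpital: lim (27*s - 9 + 9*e^(-3*s))/(60*s^2), still 0/0.
Apply L'Hôpital: lim (27 - 27*e^(-3*s))/(120*s), still 0/0.
After 4 applications of L'Hôpital's rule the quotient is (81*e^(-3*s))/(120); substituting s = 0 gives 27/40.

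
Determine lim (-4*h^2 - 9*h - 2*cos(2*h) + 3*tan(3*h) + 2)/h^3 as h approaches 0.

Substitution gives 0/0 (the numerator vanishes to order 3).
Expand each term to order h^3: the coefficient of h^3 in -2·cos(2h) is 0 and in 3·tan(3h) is 27.
Lower-order terms cancel with the polynomial part, so the numerator is (27)·h^3 + o(h^3), and the limit is (27)/(1) = 27.

27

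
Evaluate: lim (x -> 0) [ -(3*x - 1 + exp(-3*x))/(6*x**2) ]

-3/4

Direct substitution gives 0/0.
Apply L'Hôpital: lim (3 - 3*e^(-3*x))/(-12*x), still 0/0.
After 2 applications of L'Hôpital's rule the quotient is (9*e^(-3*x))/(-12); substituting x = 0 gives -3/4.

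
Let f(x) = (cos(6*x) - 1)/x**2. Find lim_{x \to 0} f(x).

Direct substitution gives 0/0.
Apply L'Hôpital: lim (-6*sin(6*x))/(2*x), still 0/0.
After 2 applications of L'Hôpital's rule the quotient is (-36*cos(6*x))/(2); substituting x = 0 gives -18.

-18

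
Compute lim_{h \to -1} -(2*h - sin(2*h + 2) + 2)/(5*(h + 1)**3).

Direct substitution gives 0/0.
Apply L'Hôpital: lim (2 - 2*cos(2*h + 2))/(-15*(h + 1)^2), still 0/0.
Apply L'Hôpital: lim (4*sin(2*h + 2))/(-30*h - 30), still 0/0.
After 3 applications of L'Hôpital's rule the quotient is (8*cos(2*h + 2))/(-30); substituting h = -1 gives -4/15.

-4/15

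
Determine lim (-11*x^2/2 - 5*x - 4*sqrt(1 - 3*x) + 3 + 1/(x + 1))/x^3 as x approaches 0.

23/4

Substitution gives 0/0 (the numerator vanishes to order 3).
Expand each term to order x^3: the coefficient of x^3 in -4·√(1 - 3x) is 27/4 and in 1/(1 + x) is -1.
Lower-order terms cancel with the polynomial part, so the numerator is (23/4)·x^3 + o(x^3), and the limit is (23/4)/(1) = 23/4.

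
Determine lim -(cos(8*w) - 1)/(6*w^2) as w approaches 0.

Direct substitution gives 0/0.
Apply L'Hôpital: lim (-8*sin(8*w))/(-12*w), still 0/0.
After 2 applications of L'Hôpital's rule the quotient is (-64*cos(8*w))/(-12); substituting w = 0 gives 16/3.

16/3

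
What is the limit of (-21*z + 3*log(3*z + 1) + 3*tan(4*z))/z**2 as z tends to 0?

Substitution gives 0/0 (the numerator vanishes to order 2).
Expand each term to order z^2: the coefficient of z^2 in 3·ln(1 + 3z) is -27/2 and in 3·tan(4z) is 0.
Lower-order terms cancel with the polynomial part, so the numerator is (-27/2)·z^2 + o(z^2), and the limit is (-27/2)/(1) = -27/2.

-27/2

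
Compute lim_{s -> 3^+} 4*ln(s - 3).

-∞

As s → 3⁺, s - 3 → 0⁺ and ln(s - 3) → −∞.
Multiplying by 4 gives -∞.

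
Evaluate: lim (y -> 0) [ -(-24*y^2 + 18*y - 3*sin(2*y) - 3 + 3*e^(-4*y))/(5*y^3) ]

Substitution gives 0/0; apply L'Hôpital's rule 3 times.
After differentiating numerator and denominator 3 times the quotient is (24*cos(2*y) - 192*e^(-4*y))/(-30); at y = 0 this is 28/5.

28/5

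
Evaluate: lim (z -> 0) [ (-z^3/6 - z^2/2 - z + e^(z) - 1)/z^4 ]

1/24

Direct substitution gives 0/0.
Apply L'Hôpital: lim (-z^2/2 - z + e^(z) - 1)/(4*z^3), still 0/0.
Apply L'Hôpital: lim (-z + e^(z) - 1)/(12*z^2), still 0/0.
Apply L'Hôpital: lim (e^(z) - 1)/(24*z), still 0/0.
After 4 applications of L'Hôpital's rule the quotient is (e^(z))/(24); substituting z = 0 gives 1/24.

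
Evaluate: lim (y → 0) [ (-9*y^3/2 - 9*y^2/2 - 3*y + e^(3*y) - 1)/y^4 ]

27/8

Direct substitution gives 0/0.
Apply L'Hôpital: lim (-27*y^2/2 - 9*y + 3*e^(3*y) - 3)/(4*y^3), still 0/0.
Apply L'Hôpital: lim (-27*y + 9*e^(3*y) - 9)/(12*y^2), still 0/0.
Apply L'Hôpital: lim (27*e^(3*y) - 27)/(24*y), still 0/0.
After 4 applications of L'Hôpital's rule the quotient is (81*e^(3*y))/(24); substituting y = 0 gives 27/8.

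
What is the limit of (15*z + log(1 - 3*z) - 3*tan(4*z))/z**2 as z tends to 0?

-9/2

Substitution gives 0/0; apply L'Hôpital's rule 2 times.
After differentiating numerator and denominator 2 times the quotient is (-96*tan(4*z)/cos(4*z)^2 - 9/(3*z - 1)^2)/(2); at z = 0 this is -9/2.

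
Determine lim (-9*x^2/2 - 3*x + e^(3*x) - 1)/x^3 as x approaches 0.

9/2

Direct substitution gives 0/0.
Apply L'Hôpital: lim (-9*x + 3*e^(3*x) - 3)/(3*x^2), still 0/0.
Apply L'Hôpital: lim (9*e^(3*x) - 9)/(6*x), still 0/0.
After 3 applications of L'Hôpital's rule the quotient is (27*e^(3*x))/(6); substituting x = 0 gives 9/2.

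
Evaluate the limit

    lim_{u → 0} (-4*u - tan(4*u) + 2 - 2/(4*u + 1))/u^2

-32

Substitution gives 0/0 (the numerator vanishes to order 2).
Expand each term to order u^2: the coefficient of u^2 in -2·1/(1 + 4u) is -32 and in −tan(4u) is 0.
Lower-order terms cancel with the polynomial part, so the numerator is (-32)·u^2 + o(u^2), and the limit is (-32)/(1) = -32.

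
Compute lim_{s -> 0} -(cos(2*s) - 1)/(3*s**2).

Direct substitution gives 0/0.
Apply L'Hôpital: lim (-2*sin(2*s))/(-6*s), still 0/0.
After 2 applications of L'Hôpital's rule the quotient is (-4*cos(2*s))/(-6); substituting s = 0 gives 2/3.

2/3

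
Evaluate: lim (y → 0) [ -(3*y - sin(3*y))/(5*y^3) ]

-9/10

Direct substitution gives 0/0.
Apply L'Hôpital: lim (3 - 3*cos(3*y))/(-15*y^2), still 0/0.
Apply L'Hôpital: lim (9*sin(3*y))/(-30*y), still 0/0.
After 3 applications of L'Hôpital's rule the quotient is (27*cos(3*y))/(-30); substituting y = 0 gives -9/10.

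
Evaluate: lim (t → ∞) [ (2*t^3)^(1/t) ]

1

Base → ∞ and exponent → 0: an ∞^0 form.
Take logs: (1/t)·ln(2·t^3) = (ln 2 + 3·ln t)/t → 0.
So the limit is e^0 = 1.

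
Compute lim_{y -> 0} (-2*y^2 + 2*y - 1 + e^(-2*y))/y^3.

-4/3

Direct substitution gives 0/0.
Apply L'Hôpital: lim (-4*y + 2 - 2*e^(-2*y))/(3*y^2), still 0/0.
Apply L'Hôpital: lim (-4 + 4*e^(-2*y))/(6*y), still 0/0.
After 3 applications of L'Hôpital's rule the quotient is (-8*e^(-2*y))/(6); substituting y = 0 gives -4/3.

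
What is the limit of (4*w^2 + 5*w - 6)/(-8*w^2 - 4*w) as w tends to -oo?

Numerator and denominator both have degree 2.
Dividing every term by w^2, all lower-order terms vanish and the limit is the ratio of leading coefficients, 4/(-8) = -1/2.

-1/2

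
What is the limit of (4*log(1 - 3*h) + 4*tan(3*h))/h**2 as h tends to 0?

Substitution gives 0/0 (the numerator vanishes to order 2).
Expand each term to order h^2: the coefficient of h^2 in 4·tan(3h) is 0 and in 4·ln(1 - 3h) is -18.
Lower-order terms cancel with the polynomial part, so the numerator is (-18)·h^2 + o(h^2), and the limit is (-18)/(1) = -18.

-18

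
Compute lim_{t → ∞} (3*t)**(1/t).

1

Base → ∞ and exponent → 0: an ∞^0 form.
Take logs: (1/t)·ln(3·t^1) = (ln 3 + 1·ln t)/t → 0.
So the limit is e^0 = 1.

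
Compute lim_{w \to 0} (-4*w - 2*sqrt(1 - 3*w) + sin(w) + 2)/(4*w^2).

Substitution gives 0/0 (the numerator vanishes to order 2).
Expand each term to order w^2: the coefficient of w^2 in sin(w) is 0 and in -2·√(1 - 3w) is 9/4.
Lower-order terms cancel with the polynomial part, so the numerator is (9/4)·w^2 + o(w^2), and the limit is (9/4)/(4) = 9/16.

9/16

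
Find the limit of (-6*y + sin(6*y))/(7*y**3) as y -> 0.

-36/7

Direct substitution gives 0/0.
Apply L'Hôpital: lim (6*cos(6*y) - 6)/(21*y^2), still 0/0.
Apply L'Hôpital: lim (-36*sin(6*y))/(42*y), still 0/0.
After 3 applications of L'Hôpital's rule the quotient is (-216*cos(6*y))/(42); substituting y = 0 gives -36/7.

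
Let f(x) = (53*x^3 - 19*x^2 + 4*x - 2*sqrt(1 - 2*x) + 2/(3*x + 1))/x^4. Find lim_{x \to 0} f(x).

653/4

Substitution gives 0/0; apply L'Hôpital's rule 4 times.
After differentiating numerator and denominator 4 times the quotient is (3888/(3*x + 1)^5 + 30/(1 - 2*x)^(7/2))/(24); at x = 0 this is 653/4.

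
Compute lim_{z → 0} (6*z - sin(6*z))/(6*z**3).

6

Direct substitution gives 0/0.
Apply L'Hôpital: lim (6 - 6*cos(6*z))/(18*z^2), still 0/0.
Apply L'Hôpital: lim (36*sin(6*z))/(36*z), still 0/0.
After 3 applications of L'Hôpital's rule the quotient is (216*cos(6*z))/(36); substituting z = 0 gives 6.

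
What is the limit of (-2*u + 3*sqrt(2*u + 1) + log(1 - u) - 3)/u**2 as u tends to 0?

Substitution gives 0/0 (the numerator vanishes to order 2).
Expand each term to order u^2: the coefficient of u^2 in 3·√(1 + 2u) is -3/2 and in ln(1 - u) is -1/2.
Lower-order terms cancel with the polynomial part, so the numerator is (-2)·u^2 + o(u^2), and the limit is (-2)/(1) = -2.

-2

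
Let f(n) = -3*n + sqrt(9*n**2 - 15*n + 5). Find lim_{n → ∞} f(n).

An ∞ − ∞ form. Rationalising with the conjugate, the difference becomes (-15n + 5) / (√(9*n^2 - 15*n + 5) + 3n).
For large n the denominator behaves like 2·3n, so the quotient tends to -15/6 = -5/2.

-5/2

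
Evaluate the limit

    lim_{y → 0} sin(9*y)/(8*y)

Substitution gives 0/0.
Write it as (9/8)·sin(9y)/(9y); since sin(u)/u → 1, the limit is 9/8.

9/8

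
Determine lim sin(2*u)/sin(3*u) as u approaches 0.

2/3

Substitution gives 0/0.
Divide numerator and denominator by u: sin(2u)/u → 2 and sin(3u)/u → 3, so the limit is 1·2/3 = 2/3.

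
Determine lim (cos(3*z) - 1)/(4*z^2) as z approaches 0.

Direct substitution gives 0/0.
Apply L'Hôpital: lim (-3*sin(3*z))/(8*z), still 0/0.
After 2 applications of L'Hôpital's rule the quotient is (-9*cos(3*z))/(8); substituting z = 0 gives -9/8.

-9/8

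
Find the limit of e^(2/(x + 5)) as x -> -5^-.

As x → -5⁻, 2/(x + 5) → −∞, so e^(2/(x + 5)) → 0.

0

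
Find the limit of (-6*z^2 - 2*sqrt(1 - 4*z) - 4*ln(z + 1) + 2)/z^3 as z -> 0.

Substitution gives 0/0 (the numerator vanishes to order 3).
Expand each term to order z^3: the coefficient of z^3 in -2·√(1 - 4z) is 8 and in -4·ln(1 + z) is -4/3.
Lower-order terms cancel with the polynomial part, so the numerator is (20/3)·z^3 + o(z^3), and the limit is (20/3)/(1) = 20/3.

20/3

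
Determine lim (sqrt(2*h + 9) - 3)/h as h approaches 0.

1/3

A 0/0 form; rationalise with √(9 + 2h) + √9. This collapses the numerator to 2h, leaving 2/(√(9 + 2h) + √9) → 2/(2√9) = 1/3.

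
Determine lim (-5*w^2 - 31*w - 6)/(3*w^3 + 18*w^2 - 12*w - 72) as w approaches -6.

At w = -6 both the top and bottom vanish — a removable singularity. Factoring out (w + 6) from each leaves (-5*w - 1)/(3*w^2 - 12), which at w = -6 equals 29/96.

29/96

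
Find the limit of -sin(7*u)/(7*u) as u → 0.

-1

Substitution gives 0/0.
Write it as (7/(-7))·sin(7u)/(7u); since sin(θ)/θ → 1, the limit is -1.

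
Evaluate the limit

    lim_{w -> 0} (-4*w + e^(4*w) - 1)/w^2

8

Direct substitution gives 0/0.
Apply L'Hôpital: lim (4*e^(4*w) - 4)/(2*w), still 0/0.
After 2 applications of L'Hôpital's rule the quotient is (16*e^(4*w))/(2); substituting w = 0 gives 8.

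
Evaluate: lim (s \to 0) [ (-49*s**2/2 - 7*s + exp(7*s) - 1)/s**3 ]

Direct substitution gives 0/0.
Apply L'Hôpital: lim (-49*s + 7*e^(7*s) - 7)/(3*s^2), still 0/0.
Apply L'Hôpital: lim (49*e^(7*s) - 49)/(6*s), still 0/0.
After 3 applications of L'Hôpital's rule the quotient is (343*e^(7*s))/(6); substituting s = 0 gives 343/6.

343/6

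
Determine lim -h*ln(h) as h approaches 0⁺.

0

This is a 0·(−∞) form. Rewrite as -1·ln(h) / h^(−1) and apply L'Hôpital:
the derivative quotient is -1·(1/h) / (−1·h^(−2)) = (1/1)·h^1 → 0.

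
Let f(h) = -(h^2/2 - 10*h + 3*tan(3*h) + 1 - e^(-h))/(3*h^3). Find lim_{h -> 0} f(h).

-163/18

Substitution gives 0/0; apply L'Hôpital's rule 3 times.
After differentiating numerator and denominator 3 times the quotient is (((486*tan(3*h)^2 + 162)*e^(h)/cos(3*h)^2 + 1)*e^(-h))/(-18); at h = 0 this is -163/18.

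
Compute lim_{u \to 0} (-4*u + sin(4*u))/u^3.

-32/3

Direct substitution gives 0/0.
Apply L'Hôpital: lim (4*cos(4*u) - 4)/(3*u^2), still 0/0.
Apply L'Hôpital: lim (-16*sin(4*u))/(6*u), still 0/0.
After 3 applications of L'Hôpital's rule the quotient is (-64*cos(4*u))/(6); substituting u = 0 gives -32/3.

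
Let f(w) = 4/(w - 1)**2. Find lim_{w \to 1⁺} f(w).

As w → 1⁺, (w - 1) → 0⁺, so (w - 1)^2 → 0⁺ and 4/(w - 1)^2 → ∞.

∞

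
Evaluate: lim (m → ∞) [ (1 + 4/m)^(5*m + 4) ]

Write it as [(1 + 4/m)^m]^(5) · (1 + 4/m)^(4). The bracketed term tends to e^(4) and the second factor to 1, so the limit is e^(20).

e^(20)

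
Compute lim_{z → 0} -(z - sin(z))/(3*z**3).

-1/18

Direct substitution gives 0/0.
Apply L'Hôpital: lim (1 - cos(z))/(-9*z^2), still 0/0.
Apply L'Hôpital: lim (sin(z))/(-18*z), still 0/0.
After 3 applications of L'Hôpital's rule the quotient is (cos(z))/(-18); substituting z = 0 gives -1/18.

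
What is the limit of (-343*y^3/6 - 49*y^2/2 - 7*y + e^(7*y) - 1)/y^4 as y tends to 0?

2401/24

Direct substitution gives 0/0.
Apply L'Hôpital: lim (-343*y^2/2 - 49*y + 7*e^(7*y) - 7)/(4*y^3), still 0/0.
Apply L'Hôpital: lim (-343*y + 49*e^(7*y) - 49)/(12*y^2), still 0/0.
Apply L'Hôpital: lim (343*e^(7*y) - 343)/(24*y), still 0/0.
After 4 applications of L'Hôpital's rule the quotient is (2401*e^(7*y))/(24); substituting y = 0 gives 2401/24.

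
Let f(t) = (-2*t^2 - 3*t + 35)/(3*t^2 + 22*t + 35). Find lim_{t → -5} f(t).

-17/8

Since t = -5 makes numerator and denominator zero, (t + 5) divides both.
Cancelling it gives (7 - 2*t)/(3*t + 7); now plug in t = -5 to get -17/8.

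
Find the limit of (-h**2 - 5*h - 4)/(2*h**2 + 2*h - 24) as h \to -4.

At h = -4 both the top and bottom vanish — a removable singularity. Factoring out (h + 4) from each leaves (-h - 1)/(2*h - 6), which at h = -4 equals -3/14.

-3/14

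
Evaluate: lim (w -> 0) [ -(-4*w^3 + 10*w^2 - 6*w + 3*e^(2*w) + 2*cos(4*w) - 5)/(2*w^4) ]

-35/3

Substitution gives 0/0 (the numerator vanishes to order 4).
Expand each term to order w^4: the coefficient of w^4 in 3·e^(2w) is 2 and in 2·cos(4w) is 64/3.
Lower-order terms cancel with the polynomial part, so the numerator is (70/3)·w^4 + o(w^4), and the limit is (70/3)/(-2) = -35/3.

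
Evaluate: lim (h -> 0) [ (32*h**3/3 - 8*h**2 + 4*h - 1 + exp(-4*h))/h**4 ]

Direct substitution gives 0/0.
Apply L'Hôpital: lim (32*h^2 - 16*h + 4 - 4*e^(-4*h))/(4*h^3), still 0/0.
Apply L'Hôpital: lim (64*h - 16 + 16*e^(-4*h))/(12*h^2), still 0/0.
Apply L'Hôpital: lim (64 - 64*e^(-4*h))/(24*h), still 0/0.
After 4 applications of L'Hôpital's rule the quotient is (256*e^(-4*h))/(24); substituting h = 0 gives 32/3.

32/3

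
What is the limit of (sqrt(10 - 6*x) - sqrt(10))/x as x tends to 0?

Substitution gives 0/0. Multiply numerator and denominator by the conjugate √(10 - 6x) + √10.
The numerator becomes (10 - 6x) − 10 = -6x, so the expression simplifies to -6/(√(10 - 6x) + √10).
Letting x → 0 gives -6/(2√10) = -3*√(10)/10.

-3*√(10)/10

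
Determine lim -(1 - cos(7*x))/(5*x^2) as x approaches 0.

-49/10

Substitution gives 0/0.
Use (1 − cos u)/u² → 1/2 with u = 7x: the limit is 7²/(2·(-5)) = -49/10.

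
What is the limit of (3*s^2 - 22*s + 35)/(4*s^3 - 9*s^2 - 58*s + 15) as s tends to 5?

At s = 5 both the top and bottom vanish — a removable singularity. Factoring out (s - 5) from each leaves (3*s - 7)/(4*s^2 + 11*s - 3), which at s = 5 equals 1/19.

1/19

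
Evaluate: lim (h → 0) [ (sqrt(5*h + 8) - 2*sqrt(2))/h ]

A 0/0 form; rationalise with √(8 + 5h) + √8. This collapses the numerator to 5h, leaving 5/(√(8 + 5h) + √8) → 5/(2√8) = 5*√(2)/8.

5*√(2)/8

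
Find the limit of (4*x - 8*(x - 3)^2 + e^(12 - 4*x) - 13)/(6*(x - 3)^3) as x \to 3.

Direct substitution gives 0/0.
Apply L'Hôpital: lim (-16*x - 4*e^(12 - 4*x) + 52)/(18*(x - 3)^2), still 0/0.
Apply L'Hôpital: lim (16*e^(12 - 4*x) - 16)/(36*x - 108), still 0/0.
After 3 applications of L'Hôpital's rule the quotient is (-64*e^(12 - 4*x))/(36); substituting x = 3 gives -16/9.

-16/9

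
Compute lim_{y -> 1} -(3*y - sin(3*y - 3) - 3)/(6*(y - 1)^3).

-3/4

Direct substitution gives 0/0.
Apply L'Hôpital: lim (3 - 3*cos(3*y - 3))/(-18*(y - 1)^2), still 0/0.
Apply L'Hôpital: lim (9*sin(3*y - 3))/(36 - 36*y), still 0/0.
After 3 applications of L'Hôpital's rule the quotient is (27*cos(3*y - 3))/(-36); substituting y = 1 gives -3/4.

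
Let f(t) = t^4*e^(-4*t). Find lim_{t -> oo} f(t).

0

Write as t^4/e^{4t}, an ∞/∞ form.
Exponential growth dominates any polynomial, so repeated L'Hôpital (or the standard result) gives 0.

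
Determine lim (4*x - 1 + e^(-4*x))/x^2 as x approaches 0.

Direct substitution gives 0/0.
Apply L'Hôpital: lim (4 - 4*e^(-4*x))/(2*x), still 0/0.
After 2 applications of L'Hôpital's rule the quotient is (16*e^(-4*x))/(2); substituting x = 0 gives 8.

8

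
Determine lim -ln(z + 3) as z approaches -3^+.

As z → -3⁺, z + 3 → 0⁺ and ln(z + 3) → −∞.
Multiplying by -1 gives ∞.

∞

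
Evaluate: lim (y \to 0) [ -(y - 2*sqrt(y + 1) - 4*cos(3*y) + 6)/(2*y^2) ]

-73/8

Substitution gives 0/0 (the numerator vanishes to order 2).
Expand each term to order y^2: the coefficient of y^2 in -4·cos(3y) is 18 and in -2·√(1 + y) is 1/4.
Lower-order terms cancel with the polynomial part, so the numerator is (73/4)·y^2 + o(y^2), and the limit is (73/4)/(-2) = -73/8.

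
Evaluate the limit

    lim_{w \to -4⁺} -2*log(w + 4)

As w → -4⁺, w + 4 → 0⁺ and ln(w + 4) → −∞.
Multiplying by -2 gives ∞.

∞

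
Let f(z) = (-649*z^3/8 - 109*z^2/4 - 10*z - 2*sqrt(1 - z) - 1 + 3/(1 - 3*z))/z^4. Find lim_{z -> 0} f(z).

15557/64

Substitution gives 0/0 (the numerator vanishes to order 4).
Expand each term to order z^4: the coefficient of z^4 in 3·1/(1 - 3z) is 243 and in -2·√(1 - z) is 5/64.
Lower-order terms cancel with the polynomial part, so the numerator is (15557/64)·z^4 + o(z^4), and the limit is (15557/64)/(1) = 15557/64.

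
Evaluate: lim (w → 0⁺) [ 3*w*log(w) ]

This is a 0·(−∞) form. Rewrite as 3·ln(w) / w^(−1) and apply L'Hôpital:
the derivative quotient is 3·(1/w) / (−1·w^(−2)) = (-3/1)·w^1 → 0.

0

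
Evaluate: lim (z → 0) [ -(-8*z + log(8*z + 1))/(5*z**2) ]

Direct substitution gives 0/0.
Apply L'Hôpital: lim (-8 + 8/(8*z + 1))/(-10*z), still 0/0.
After 2 applications of L'Hôpital's rule the quotient is (-64/(8*z + 1)^2)/(-10); substituting z = 0 gives 32/5.

32/5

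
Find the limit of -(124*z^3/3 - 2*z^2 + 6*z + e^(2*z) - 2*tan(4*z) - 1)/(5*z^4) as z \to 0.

-2/15

Substitution gives 0/0 (the numerator vanishes to order 4).
Expand each term to order z^4: the coefficient of z^4 in -2·tan(4z) is 0 and in e^(2z) is 2/3.
Lower-order terms cancel with the polynomial part, so the numerator is (2/3)·z^4 + o(z^4), and the limit is (2/3)/(-5) = -2/15.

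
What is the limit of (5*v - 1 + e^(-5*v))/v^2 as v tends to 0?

25/2

Direct substitution gives 0/0.
Apply L'Hôpital: lim (5 - 5*e^(-5*v))/(2*v), still 0/0.
After 2 applications of L'Hôpital's rule the quotient is (25*e^(-5*v))/(2); substituting v = 0 gives 25/2.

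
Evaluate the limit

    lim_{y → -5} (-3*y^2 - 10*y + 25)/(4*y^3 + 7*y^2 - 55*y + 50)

4/35

At y = -5 both the top and bottom vanish — a removable singularity. Factoring out (y + 5) from each leaves (5 - 3*y)/(4*y^2 - 13*y + 10), which at y = -5 equals 4/35.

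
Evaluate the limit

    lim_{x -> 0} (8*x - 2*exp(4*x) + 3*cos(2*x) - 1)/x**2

-22

Substitution gives 0/0 (the numerator vanishes to order 2).
Expand each term to order x^2: the coefficient of x^2 in -2·e^(4x) is -16 and in 3·cos(2x) is -6.
Lower-order terms cancel with the polynomial part, so the numerator is (-22)·x^2 + o(x^2), and the limit is (-22)/(1) = -22.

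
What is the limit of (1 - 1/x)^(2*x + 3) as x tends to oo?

Let L be the limit and take ln: ln L = lim (2x + 3)·ln(1 - 1/x) = lim (2x + 3)·(-1/x + O(1/x²)) = -2.
Hence L = e^(-2).

e^(-2)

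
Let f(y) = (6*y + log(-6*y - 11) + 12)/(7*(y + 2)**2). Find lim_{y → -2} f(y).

Direct substitution gives 0/0.
Apply L'Hôpital: lim (6 - 6/(-6*y - 11))/(14*y + 28), still 0/0.
After 2 applications of L'Hôpital's rule the quotient is (-36/(-6*y - 11)^2)/(14); substituting y = -2 gives -18/7.

-18/7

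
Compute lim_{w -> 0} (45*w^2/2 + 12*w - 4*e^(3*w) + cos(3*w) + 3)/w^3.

-18

Substitution gives 0/0; apply L'Hôpital's rule 3 times.
After differentiating numerator and denominator 3 times the quotient is (-108*e^(3*w) + 27*sin(3*w))/(6); at w = 0 this is -18.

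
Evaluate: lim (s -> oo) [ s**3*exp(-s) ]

Write as s^3/e^{1s}, an ∞/∞ form.
Exponential growth dominates any polynomial, so repeated L'Hôpital (or the standard result) gives 0.

0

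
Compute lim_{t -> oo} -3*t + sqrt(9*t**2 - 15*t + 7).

An ∞ − ∞ form. Rationalising with the conjugate, the difference becomes (-15t + 7) / (√(9*t^2 - 15*t + 7) + 3t).
For large t the denominator behaves like 2·3t, so the quotient tends to -15/6 = -5/2.

-5/2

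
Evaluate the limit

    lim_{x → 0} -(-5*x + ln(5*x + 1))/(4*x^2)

Direct substitution gives 0/0.
Apply L'Hôpital: lim (-5 + 5/(5*x + 1))/(-8*x), still 0/0.
After 2 applications of L'Hôpital's rule the quotient is (-25/(5*x + 1)^2)/(-8); substituting x = 0 gives 25/8.

25/8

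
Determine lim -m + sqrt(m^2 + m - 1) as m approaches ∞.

1/2

An ∞ − ∞ form. Rationalising with the conjugate, the difference becomes (m - 1) / (√(m^2 + m - 1) + m).
For large m the denominator behaves like 2·m, so the quotient tends to 1/2 = 1/2.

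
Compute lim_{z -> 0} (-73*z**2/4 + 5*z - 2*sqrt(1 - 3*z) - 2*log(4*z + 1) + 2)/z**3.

-943/24

Substitution gives 0/0 (the numerator vanishes to order 3).
Expand each term to order z^3: the coefficient of z^3 in -2·ln(1 + 4z) is -128/3 and in -2·√(1 - 3z) is 27/8.
Lower-order terms cancel with the polynomial part, so the numerator is (-943/24)·z^3 + o(z^3), and the limit is (-943/24)/(1) = -943/24.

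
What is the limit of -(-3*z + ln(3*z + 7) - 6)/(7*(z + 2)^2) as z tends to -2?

9/14

Direct substitution gives 0/0.
Apply L'Hôpital: lim (-3 + 3/(3*z + 7))/(-14*z - 28), still 0/0.
After 2 applications of L'Hôpital's rule the quotient is (-9/(3*z + 7)^2)/(-14); substituting z = -2 gives 9/14.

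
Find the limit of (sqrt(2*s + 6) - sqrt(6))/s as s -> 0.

A 0/0 form; rationalise with √(6 + 2s) + √6. This collapses the numerator to 2s, leaving 2/(√(6 + 2s) + √6) → 2/(2√6) = √(6)/6.

√(6)/6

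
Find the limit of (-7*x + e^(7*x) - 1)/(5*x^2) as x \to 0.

49/10

Direct substitution gives 0/0.
Apply L'Hôpital: lim (7*e^(7*x) - 7)/(10*x), still 0/0.
After 2 applications of L'Hôpital's rule the quotient is (49*e^(7*x))/(10); substituting x = 0 gives 49/10.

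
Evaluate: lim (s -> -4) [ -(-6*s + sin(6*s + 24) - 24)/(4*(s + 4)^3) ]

9

Direct substitution gives 0/0.
Apply L'Hôpital: lim (6*cos(6*s + 24) - 6)/(-12*(s + 4)^2), still 0/0.
Apply L'Hôpital: lim (-36*sin(6*s + 24))/(-24*s - 96), still 0/0.
After 3 applications of L'Hôpital's rule the quotient is (-216*cos(6*s + 24))/(-24); substituting s = -4 gives 9.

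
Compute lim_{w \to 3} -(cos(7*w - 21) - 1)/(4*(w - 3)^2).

49/8

Direct substitution gives 0/0.
Apply L'Hôpital: lim (-7*sin(7*w - 21))/(24 - 8*w), still 0/0.
After 2 applications of L'Hôpital's rule the quotient is (-49*cos(7*w - 21))/(-8); substituting w = 3 gives 49/8.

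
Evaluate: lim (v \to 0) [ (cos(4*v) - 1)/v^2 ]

-8

Direct substitution gives 0/0.
Apply L'Hôpital: lim (-4*sin(4*v))/(2*v), still 0/0.
After 2 applications of L'Hôpital's rule the quotient is (-16*cos(4*v))/(2); substituting v = 0 gives -8.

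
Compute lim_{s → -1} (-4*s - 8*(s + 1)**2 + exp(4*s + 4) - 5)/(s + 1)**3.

32/3

Direct substitution gives 0/0.
Apply L'Hôpital: lim (-16*s + 4*e^(4*s + 4) - 20)/(3*(s + 1)^2), still 0/0.
Apply L'Hôpital: lim (16*e^(4*s + 4) - 16)/(6*s + 6), still 0/0.
After 3 applications of L'Hôpital's rule the quotient is (64*e^(4*s + 4))/(6); substituting s = -1 gives 32/3.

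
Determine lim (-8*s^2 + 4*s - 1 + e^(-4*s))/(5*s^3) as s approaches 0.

-32/15

Direct substitution gives 0/0.
Apply L'Hôpital: lim (-16*s + 4 - 4*e^(-4*s))/(15*s^2), still 0/0.
Apply L'Hôpital: lim (-16 + 16*e^(-4*s))/(30*s), still 0/0.
After 3 applications of L'Hôpital's rule the quotient is (-64*e^(-4*s))/(30); substituting s = 0 gives -32/15.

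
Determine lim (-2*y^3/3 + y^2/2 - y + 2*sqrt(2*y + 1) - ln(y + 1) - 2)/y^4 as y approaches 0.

-1

Substitution gives 0/0; apply L'Hôpital's rule 4 times.
After differentiating numerator and denominator 4 times the quotient is (-30/(2*y + 1)^(7/2) + 6/(y + 1)^4)/(24); at y = 0 this is -1.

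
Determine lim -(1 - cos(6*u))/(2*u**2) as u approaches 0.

Substitution gives 0/0.
Use (1 − cos θ)/θ² → 1/2 with θ = 6u: the limit is 6²/(2·(-2)) = -9.

-9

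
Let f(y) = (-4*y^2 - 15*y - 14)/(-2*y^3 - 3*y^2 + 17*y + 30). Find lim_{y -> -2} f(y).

1/5

Direct substitution gives 0/0, so factor. Both numerator and denominator have (y + 2) as a factor.
After cancelling, the expression reduces to (-4*y - 7)/(-2*y^2 + y + 15).
Substituting y = -2 gives 1/5.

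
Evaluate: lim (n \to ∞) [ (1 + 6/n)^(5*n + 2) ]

e^(30)

Write it as [(1 + 6/n)^n]^(5) · (1 + 6/n)^(2). The bracketed term tends to e^(6) and the second factor to 1, so the limit is e^(30).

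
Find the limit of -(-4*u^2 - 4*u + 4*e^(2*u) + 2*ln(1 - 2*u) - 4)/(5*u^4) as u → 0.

Substitution gives 0/0 (the numerator vanishes to order 4).
Expand each term to order u^4: the coefficient of u^4 in 4·e^(2u) is 8/3 and in 2·ln(1 - 2u) is -8.
Lower-order terms cancel with the polynomial part, so the numerator is (-16/3)·u^4 + o(u^4), and the limit is (-16/3)/(-5) = 16/15.

16/15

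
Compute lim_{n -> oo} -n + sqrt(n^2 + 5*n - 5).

5/2

This has the form ∞ − ∞. Multiply and divide by the conjugate √(n^2 + 5*n - 5) + n.
That gives (5n - 5) / (√(n^2 + 5*n - 5) + n).
Divide numerator and denominator by n: the limit is 5/(2·1) = 5/2.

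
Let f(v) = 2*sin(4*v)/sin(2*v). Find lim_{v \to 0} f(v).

4

Substitution gives 0/0.
Divide numerator and denominator by v: sin(4v)/v → 4 and sin(2v)/v → 2, so the limit is 2·4/2 = 4.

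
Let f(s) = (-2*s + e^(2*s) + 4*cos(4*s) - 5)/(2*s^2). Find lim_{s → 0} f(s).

-15

Substitution gives 0/0 (the numerator vanishes to order 2).
Expand each term to order s^2: the coefficient of s^2 in e^(2s) is 2 and in 4·cos(4s) is -32.
Lower-order terms cancel with the polynomial part, so the numerator is (-30)·s^2 + o(s^2), and the limit is (-30)/(2) = -15.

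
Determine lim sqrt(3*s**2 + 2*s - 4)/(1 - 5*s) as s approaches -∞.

√(3)/5

For large |s|, √(3*s^2 + 2*s - 4) ≈ √3·|s| and the denominator ≈ -5s.
Since s → −∞, |s| = −s, giving −√3/(-5) = √(3)/5.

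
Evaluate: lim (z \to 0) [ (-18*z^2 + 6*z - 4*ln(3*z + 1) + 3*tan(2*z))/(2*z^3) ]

-14

Substitution gives 0/0; apply L'Hôpital's rule 3 times.
After differentiating numerator and denominator 3 times the quotient is (144*tan(2*z)^2/cos(2*z)^2 + 48/cos(2*z)^2 - 216/(3*z + 1)^3)/(12); at z = 0 this is -14.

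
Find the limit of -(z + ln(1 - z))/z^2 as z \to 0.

Direct substitution gives 0/0.
Apply L'Hôpital: lim (1 - 1/(1 - z))/(-2*z), still 0/0.
After 2 applications of L'Hôpital's rule the quotient is (-1/(1 - z)^2)/(-2); substituting z = 0 gives 1/2.

1/2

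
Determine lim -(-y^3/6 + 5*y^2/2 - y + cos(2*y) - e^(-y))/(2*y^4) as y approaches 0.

-5/16

Substitution gives 0/0 (the numerator vanishes to order 4).
Expand each term to order y^4: the coefficient of y^4 in −e^(-y) is -1/24 and in cos(2y) is 2/3.
Lower-order terms cancel with the polynomial part, so the numerator is (5/8)·y^4 + o(y^4), and the limit is (5/8)/(-2) = -5/16.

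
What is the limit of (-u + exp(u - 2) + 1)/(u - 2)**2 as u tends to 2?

Direct substitution gives 0/0.
Apply L'Hôpital: lim (e^(u - 2) - 1)/(2*u - 4), still 0/0.
After 2 applications of L'Hôpital's rule the quotient is (e^(u - 2))/(2); substituting u = 2 gives 1/2.

1/2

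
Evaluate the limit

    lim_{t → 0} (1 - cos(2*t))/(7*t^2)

Substitution gives 0/0.
Use (1 − cos u)/u² → 1/2 with u = 2t: the limit is 2²/(2·7) = 2/7.

2/7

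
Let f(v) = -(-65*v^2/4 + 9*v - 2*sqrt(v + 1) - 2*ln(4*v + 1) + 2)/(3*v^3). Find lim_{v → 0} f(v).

Substitution gives 0/0; apply L'Hôpital's rule 3 times.
After differentiating numerator and denominator 3 times the quotient is (-256/(4*v + 1)^3 - 3/(4*(v + 1)^(5/2)))/(-18); at v = 0 this is 1027/72.

1027/72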